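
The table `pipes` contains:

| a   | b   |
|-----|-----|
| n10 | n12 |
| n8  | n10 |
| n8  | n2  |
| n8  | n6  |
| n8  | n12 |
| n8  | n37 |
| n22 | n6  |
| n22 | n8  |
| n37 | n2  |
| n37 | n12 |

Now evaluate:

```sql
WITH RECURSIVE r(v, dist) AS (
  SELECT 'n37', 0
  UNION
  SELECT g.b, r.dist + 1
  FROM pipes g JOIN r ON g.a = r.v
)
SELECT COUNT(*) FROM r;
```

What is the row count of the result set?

3

Base: (n37, dist=0).
Iteration 1: edges from {n37} -> (n12, dist=1), (n2, dist=1).
Iteration 2: no outgoing edges from {n12,n2}; recursion stops.
Total rows emitted: 3.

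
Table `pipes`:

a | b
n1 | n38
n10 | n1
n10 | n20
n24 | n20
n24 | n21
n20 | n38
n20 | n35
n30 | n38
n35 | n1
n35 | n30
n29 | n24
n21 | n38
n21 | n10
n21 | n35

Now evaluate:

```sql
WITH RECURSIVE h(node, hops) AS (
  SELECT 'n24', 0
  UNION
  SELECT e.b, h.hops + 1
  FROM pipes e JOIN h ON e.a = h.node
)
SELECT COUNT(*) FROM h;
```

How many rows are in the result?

14

Base: (n24, hops=0).
Iteration 1: edges from {n24} -> (n20, hops=1), (n21, hops=1).
Iteration 2: edges from {n20,n21} -> (n10, hops=2), (n35, hops=2), (n38, hops=2). [UNION drops 2 duplicate row(s)]
Iteration 3: edges from {n10,n35,n38} -> (n1, hops=3), (n20, hops=3), (n30, hops=3). [UNION drops 1 duplicate row(s)]
Iteration 4: edges from {n1,n20,n30} -> (n35, hops=4), (n38, hops=4). [UNION drops 2 duplicate row(s)]
Iteration 5: edges from {n35,n38} -> (n1, hops=5), (n30, hops=5).
Iteration 6: edges from {n1,n30} -> (n38, hops=6). [UNION drops 1 duplicate row(s)]
Iteration 7: no outgoing edges from {n38}; recursion stops.
Total rows emitted: 14.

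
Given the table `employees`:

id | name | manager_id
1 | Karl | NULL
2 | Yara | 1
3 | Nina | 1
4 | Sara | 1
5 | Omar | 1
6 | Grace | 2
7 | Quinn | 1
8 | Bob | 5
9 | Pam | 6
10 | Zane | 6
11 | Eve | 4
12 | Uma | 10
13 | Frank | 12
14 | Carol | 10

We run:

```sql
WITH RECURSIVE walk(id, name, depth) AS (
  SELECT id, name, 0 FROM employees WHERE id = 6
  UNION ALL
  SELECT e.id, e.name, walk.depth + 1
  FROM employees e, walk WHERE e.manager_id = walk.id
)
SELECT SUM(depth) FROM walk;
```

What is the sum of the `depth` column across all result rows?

Base: id=6 (Grace) at depth 0.
Iteration 1: rows with manager_id in {6} -> Pam (id 9, depth 1), Zane (id 10, depth 1).
Iteration 2: rows with manager_id in {9,10} -> Uma (id 12, depth 2), Carol (id 14, depth 2).
Iteration 3: rows with manager_id in {12,14} -> Frank (id 13, depth 3).
Iteration 4: no rows with manager_id in {13}; recursion stops.
SUM(depth) = 0 + 1 + 1 + 2 + 2 + 3 = 9.

9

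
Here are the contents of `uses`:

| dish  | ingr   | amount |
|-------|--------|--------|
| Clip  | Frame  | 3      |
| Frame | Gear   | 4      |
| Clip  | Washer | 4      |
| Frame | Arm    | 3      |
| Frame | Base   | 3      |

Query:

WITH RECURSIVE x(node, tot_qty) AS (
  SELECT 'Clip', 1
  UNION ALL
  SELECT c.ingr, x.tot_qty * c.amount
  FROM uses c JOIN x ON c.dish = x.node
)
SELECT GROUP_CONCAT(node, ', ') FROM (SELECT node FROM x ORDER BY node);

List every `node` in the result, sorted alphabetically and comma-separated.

Arm, Base, Clip, Frame, Gear, Washer

Base: (Clip, tot_qty=1).
Iteration 1: components of {Clip} -> Frame = 1*3 = 3, Washer = 1*4 = 4.
Iteration 2: components of {Frame,Washer} -> Arm = 3*3 = 9, Base = 3*3 = 9, Gear = 3*4 = 12.
Iteration 3: no further components; recursion stops.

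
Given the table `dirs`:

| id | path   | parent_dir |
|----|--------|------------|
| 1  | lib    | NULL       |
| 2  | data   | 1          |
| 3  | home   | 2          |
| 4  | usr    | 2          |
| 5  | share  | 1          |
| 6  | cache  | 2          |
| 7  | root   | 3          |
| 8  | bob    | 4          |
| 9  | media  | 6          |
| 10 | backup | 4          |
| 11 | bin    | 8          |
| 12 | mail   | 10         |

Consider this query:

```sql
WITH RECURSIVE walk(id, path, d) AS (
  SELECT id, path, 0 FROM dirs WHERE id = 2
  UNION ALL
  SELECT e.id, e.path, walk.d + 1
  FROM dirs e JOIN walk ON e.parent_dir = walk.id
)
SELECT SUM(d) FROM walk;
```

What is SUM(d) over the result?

17

Base: id=2 (data) at d 0.
Iteration 1: rows with parent_dir in {2} -> home (id 3, d 1), usr (id 4, d 1), cache (id 6, d 1).
Iteration 2: rows with parent_dir in {3,4,6} -> root (id 7, d 2), bob (id 8, d 2), media (id 9, d 2), backup (id 10, d 2).
Iteration 3: rows with parent_dir in {7,8,9,10} -> bin (id 11, d 3), mail (id 12, d 3).
Iteration 4: no rows with parent_dir in {11,12}; recursion stops.
SUM(d) = 0 + 1 + 1 + 1 + 2 + 2 + 2 + 2 + 3 + 3 = 17.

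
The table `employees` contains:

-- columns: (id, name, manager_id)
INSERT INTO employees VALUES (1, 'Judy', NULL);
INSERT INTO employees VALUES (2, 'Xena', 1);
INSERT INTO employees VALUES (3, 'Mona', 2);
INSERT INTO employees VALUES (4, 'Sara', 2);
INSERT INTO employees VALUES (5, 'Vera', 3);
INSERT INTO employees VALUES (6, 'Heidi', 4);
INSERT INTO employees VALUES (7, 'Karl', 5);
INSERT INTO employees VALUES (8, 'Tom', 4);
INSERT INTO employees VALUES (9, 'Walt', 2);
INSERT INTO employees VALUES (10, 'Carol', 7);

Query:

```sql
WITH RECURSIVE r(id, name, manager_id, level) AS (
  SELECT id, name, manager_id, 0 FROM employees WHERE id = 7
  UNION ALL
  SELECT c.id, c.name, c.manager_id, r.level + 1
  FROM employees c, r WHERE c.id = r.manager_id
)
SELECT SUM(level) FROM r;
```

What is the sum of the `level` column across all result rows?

Base: id=7 (Karl), manager_id=5, level 0.
Iteration 1: join on id=5 -> Vera (id 5, manager_id=3, level 1).
Iteration 2: join on id=3 -> Mona (id 3, manager_id=2, level 2).
Iteration 3: join on id=2 -> Xena (id 2, manager_id=1, level 3).
Iteration 4: join on id=1 -> Judy (id 1, manager_id=NULL, level 4).
Iteration 5: manager_id is NULL; no match; recursion stops.
SUM(level) = 0 + 1 + 2 + 3 + 4 = 10.

10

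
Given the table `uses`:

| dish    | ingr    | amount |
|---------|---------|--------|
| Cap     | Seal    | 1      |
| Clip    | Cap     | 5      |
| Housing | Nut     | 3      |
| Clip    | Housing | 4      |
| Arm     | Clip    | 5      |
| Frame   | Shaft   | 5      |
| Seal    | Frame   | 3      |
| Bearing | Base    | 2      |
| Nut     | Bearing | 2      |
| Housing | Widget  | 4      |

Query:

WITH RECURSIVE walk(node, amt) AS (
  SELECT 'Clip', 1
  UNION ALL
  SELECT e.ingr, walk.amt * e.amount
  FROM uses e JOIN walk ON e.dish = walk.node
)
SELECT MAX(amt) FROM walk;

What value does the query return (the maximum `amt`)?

75

Base: (Clip, amt=1).
Iteration 1: components of {Clip} -> Cap = 1*5 = 5, Housing = 1*4 = 4.
Iteration 2: components of {Cap,Housing} -> Nut = 4*3 = 12, Seal = 5*1 = 5, Widget = 4*4 = 16.
Iteration 3: components of {Nut,Seal,Widget} -> Bearing = 12*2 = 24, Frame = 5*3 = 15.
Iteration 4: components of {Bearing,Frame} -> Base = 24*2 = 48, Shaft = 15*5 = 75.
Iteration 5: no further components; recursion stops.
amt values: 1, 4, 5, 12, 16, 5, 24, 15, 48, 75; the maximum is 75.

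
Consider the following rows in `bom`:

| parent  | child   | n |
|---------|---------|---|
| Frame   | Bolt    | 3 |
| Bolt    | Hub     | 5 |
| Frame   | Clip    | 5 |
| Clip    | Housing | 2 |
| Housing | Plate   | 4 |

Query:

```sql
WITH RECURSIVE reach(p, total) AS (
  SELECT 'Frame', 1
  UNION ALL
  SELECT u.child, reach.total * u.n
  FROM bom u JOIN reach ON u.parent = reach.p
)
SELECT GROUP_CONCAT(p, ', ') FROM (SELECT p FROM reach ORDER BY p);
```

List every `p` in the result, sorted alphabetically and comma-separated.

Bolt, Clip, Frame, Housing, Hub, Plate

Base: (Frame, total=1).
Iteration 1: components of {Frame} -> Bolt = 1*3 = 3, Clip = 1*5 = 5.
Iteration 2: components of {Bolt,Clip} -> Housing = 5*2 = 10, Hub = 3*5 = 15.
Iteration 3: components of {Housing,Hub} -> Plate = 10*4 = 40.
Iteration 4: no further components; recursion stops.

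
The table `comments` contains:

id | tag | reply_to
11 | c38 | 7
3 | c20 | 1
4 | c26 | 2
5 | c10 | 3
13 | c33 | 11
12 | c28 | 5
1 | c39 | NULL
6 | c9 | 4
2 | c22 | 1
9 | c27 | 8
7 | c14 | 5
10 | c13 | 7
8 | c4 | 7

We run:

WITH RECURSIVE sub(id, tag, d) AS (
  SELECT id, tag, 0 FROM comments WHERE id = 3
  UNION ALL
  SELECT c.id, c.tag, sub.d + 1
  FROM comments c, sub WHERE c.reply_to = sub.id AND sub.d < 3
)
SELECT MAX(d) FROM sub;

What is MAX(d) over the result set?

3

Base: id=3 (c20) at d 0.
Iteration 1: rows with reply_to in {3} -> c10 (id 5, d 1).
Iteration 2: rows with reply_to in {5} -> c14 (id 7, d 2), c28 (id 12, d 2).
Iteration 3: rows with reply_to in {7,12} -> c4 (id 8, d 3), c13 (id 10, d 3), c38 (id 11, d 3).
Iteration 4: d < 3 fails for all current rows; recursion stops.
d values: 0, 1, 2, 2, 3, 3, 3; the maximum is 3.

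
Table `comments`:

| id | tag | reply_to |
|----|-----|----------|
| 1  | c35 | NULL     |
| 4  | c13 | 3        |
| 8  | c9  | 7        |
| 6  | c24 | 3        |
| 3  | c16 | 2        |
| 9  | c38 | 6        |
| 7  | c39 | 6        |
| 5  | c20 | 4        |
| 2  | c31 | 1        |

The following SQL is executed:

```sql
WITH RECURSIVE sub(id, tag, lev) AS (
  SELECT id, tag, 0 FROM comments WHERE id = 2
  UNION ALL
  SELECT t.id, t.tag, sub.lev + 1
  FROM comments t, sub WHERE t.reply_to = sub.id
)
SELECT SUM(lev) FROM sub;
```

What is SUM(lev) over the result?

Base: id=2 (c31) at lev 0.
Iteration 1: rows with reply_to in {2} -> c16 (id 3, lev 1).
Iteration 2: rows with reply_to in {3} -> c13 (id 4, lev 2), c24 (id 6, lev 2).
Iteration 3: rows with reply_to in {4,6} -> c20 (id 5, lev 3), c39 (id 7, lev 3), c38 (id 9, lev 3).
Iteration 4: rows with reply_to in {5,7,9} -> c9 (id 8, lev 4).
Iteration 5: no rows with reply_to in {8}; recursion stops.
SUM(lev) = 0 + 1 + 2 + 2 + 3 + 3 + 3 + 4 = 18.

18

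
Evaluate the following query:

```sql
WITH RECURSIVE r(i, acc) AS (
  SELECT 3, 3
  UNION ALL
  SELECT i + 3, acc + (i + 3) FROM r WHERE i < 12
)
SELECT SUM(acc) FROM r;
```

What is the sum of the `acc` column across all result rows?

60

Base: i=3, acc=3.
Iteration 1: 3 < 12 holds -> i = 3 + 3 = 6, acc = 3 + 6 = 9.
Iteration 2: 6 < 12 holds -> i = 6 + 3 = 9, acc = 9 + 9 = 18.
Iteration 3: 9 < 12 holds -> i = 9 + 3 = 12, acc = 18 + 12 = 30.
Iteration 4: 12 < 12 fails; recursion stops.
SUM(acc) = 3 + 9 + 18 + 30 = 60.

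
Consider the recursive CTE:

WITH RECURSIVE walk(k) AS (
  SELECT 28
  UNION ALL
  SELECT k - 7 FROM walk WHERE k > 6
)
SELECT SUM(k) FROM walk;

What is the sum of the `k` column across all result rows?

70

Base: k=28.
Iteration 1: 28 > 6 holds -> k = 28 - 7 = 21.
Iteration 2: 21 > 6 holds -> k = 21 - 7 = 14.
Iteration 3: 14 > 6 holds -> k = 14 - 7 = 7.
Iteration 4: 7 > 6 holds -> k = 7 - 7 = 0.
Iteration 5: 0 > 6 fails; recursion stops.
SUM(k) = 28 + 21 + 14 + 7 + 0 = 70.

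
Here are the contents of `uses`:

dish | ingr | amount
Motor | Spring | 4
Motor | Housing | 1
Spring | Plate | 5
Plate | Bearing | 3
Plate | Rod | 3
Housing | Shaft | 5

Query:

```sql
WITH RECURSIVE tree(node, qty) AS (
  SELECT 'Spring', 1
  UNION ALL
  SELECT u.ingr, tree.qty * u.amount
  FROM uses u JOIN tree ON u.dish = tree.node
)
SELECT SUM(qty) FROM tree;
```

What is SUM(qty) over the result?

Base: (Spring, qty=1).
Iteration 1: components of {Spring} -> Plate = 1*5 = 5.
Iteration 2: components of {Plate} -> Bearing = 5*3 = 15, Rod = 5*3 = 15.
Iteration 3: no further components; recursion stops.
SUM(qty) = 1 + 5 + 15 + 15 = 36.

36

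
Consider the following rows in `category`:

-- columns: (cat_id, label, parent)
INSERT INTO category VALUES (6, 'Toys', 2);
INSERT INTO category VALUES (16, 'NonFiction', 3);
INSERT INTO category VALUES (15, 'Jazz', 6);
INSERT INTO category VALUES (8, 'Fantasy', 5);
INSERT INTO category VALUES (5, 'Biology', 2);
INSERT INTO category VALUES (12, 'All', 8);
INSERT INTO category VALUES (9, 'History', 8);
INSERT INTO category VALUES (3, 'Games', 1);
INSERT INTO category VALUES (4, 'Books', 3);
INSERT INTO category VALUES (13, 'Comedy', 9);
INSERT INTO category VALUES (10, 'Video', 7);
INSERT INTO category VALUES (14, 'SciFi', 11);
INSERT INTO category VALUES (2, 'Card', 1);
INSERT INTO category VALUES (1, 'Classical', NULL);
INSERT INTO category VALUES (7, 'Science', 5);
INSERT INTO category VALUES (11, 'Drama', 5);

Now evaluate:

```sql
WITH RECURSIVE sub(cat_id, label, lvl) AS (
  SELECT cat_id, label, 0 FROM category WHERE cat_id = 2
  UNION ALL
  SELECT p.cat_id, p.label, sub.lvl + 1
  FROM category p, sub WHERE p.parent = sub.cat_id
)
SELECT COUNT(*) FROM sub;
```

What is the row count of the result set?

12

Base: cat_id=2 (Card) at lvl 0.
Iteration 1: rows with parent in {2} -> Biology (id 5, lvl 1), Toys (id 6, lvl 1).
Iteration 2: rows with parent in {5,6} -> Science (id 7, lvl 2), Fantasy (id 8, lvl 2), Drama (id 11, lvl 2), Jazz (id 15, lvl 2).
Iteration 3: rows with parent in {7,8,11,15} -> History (id 9, lvl 3), Video (id 10, lvl 3), All (id 12, lvl 3), SciFi (id 14, lvl 3).
Iteration 4: rows with parent in {9,10,12,14} -> Comedy (id 13, lvl 4).
Iteration 5: no rows with parent in {13}; recursion stops.
Total rows emitted: 12.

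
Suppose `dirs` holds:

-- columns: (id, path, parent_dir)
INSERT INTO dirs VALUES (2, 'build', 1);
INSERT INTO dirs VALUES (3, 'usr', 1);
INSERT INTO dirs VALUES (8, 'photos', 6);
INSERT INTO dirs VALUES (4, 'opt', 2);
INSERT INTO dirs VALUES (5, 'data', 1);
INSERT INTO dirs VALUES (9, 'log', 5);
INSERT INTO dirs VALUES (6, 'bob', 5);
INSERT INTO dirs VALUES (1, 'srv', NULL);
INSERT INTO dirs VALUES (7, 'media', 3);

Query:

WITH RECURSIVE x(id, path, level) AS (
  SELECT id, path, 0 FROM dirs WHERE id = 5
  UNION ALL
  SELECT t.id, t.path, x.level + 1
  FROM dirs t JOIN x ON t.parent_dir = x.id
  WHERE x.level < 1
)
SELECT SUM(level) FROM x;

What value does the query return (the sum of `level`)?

Base: id=5 (data) at level 0.
Iteration 1: rows with parent_dir in {5} -> bob (id 6, level 1), log (id 9, level 1).
Iteration 2: level < 1 fails for all current rows; recursion stops.
SUM(level) = 0 + 1 + 1 = 2.

2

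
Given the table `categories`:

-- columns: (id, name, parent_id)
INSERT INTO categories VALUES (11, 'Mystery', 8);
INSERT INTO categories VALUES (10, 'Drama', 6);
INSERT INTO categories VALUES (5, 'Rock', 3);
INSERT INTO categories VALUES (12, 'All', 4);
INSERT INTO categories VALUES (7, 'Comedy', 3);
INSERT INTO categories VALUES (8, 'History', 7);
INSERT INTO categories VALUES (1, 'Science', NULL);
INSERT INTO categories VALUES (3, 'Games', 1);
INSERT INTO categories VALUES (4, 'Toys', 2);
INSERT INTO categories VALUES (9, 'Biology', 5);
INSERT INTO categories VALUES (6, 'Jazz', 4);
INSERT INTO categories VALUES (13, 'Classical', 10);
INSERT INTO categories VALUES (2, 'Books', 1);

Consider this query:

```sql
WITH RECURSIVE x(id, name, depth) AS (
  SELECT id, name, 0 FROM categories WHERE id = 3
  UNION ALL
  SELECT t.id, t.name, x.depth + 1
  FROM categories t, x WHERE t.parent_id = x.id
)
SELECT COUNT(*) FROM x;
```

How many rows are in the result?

Base: id=3 (Games) at depth 0.
Iteration 1: rows with parent_id in {3} -> Rock (id 5, depth 1), Comedy (id 7, depth 1).
Iteration 2: rows with parent_id in {5,7} -> History (id 8, depth 2), Biology (id 9, depth 2).
Iteration 3: rows with parent_id in {8,9} -> Mystery (id 11, depth 3).
Iteration 4: no rows with parent_id in {11}; recursion stops.
Total rows emitted: 6.

6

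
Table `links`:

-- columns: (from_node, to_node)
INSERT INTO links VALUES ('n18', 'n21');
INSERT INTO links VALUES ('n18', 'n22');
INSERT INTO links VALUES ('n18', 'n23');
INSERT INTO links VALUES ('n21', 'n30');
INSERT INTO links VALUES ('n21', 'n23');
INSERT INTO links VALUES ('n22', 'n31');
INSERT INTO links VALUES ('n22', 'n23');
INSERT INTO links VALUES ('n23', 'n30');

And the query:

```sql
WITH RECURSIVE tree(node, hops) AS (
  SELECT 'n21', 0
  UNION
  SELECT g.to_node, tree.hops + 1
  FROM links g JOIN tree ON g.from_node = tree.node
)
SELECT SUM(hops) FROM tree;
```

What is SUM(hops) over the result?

Base: (n21, hops=0).
Iteration 1: edges from {n21} -> (n23, hops=1), (n30, hops=1).
Iteration 2: edges from {n23,n30} -> (n30, hops=2).
Iteration 3: no outgoing edges from {n30}; recursion stops.
SUM(hops) = 0 + 1 + 1 + 2 = 4.

4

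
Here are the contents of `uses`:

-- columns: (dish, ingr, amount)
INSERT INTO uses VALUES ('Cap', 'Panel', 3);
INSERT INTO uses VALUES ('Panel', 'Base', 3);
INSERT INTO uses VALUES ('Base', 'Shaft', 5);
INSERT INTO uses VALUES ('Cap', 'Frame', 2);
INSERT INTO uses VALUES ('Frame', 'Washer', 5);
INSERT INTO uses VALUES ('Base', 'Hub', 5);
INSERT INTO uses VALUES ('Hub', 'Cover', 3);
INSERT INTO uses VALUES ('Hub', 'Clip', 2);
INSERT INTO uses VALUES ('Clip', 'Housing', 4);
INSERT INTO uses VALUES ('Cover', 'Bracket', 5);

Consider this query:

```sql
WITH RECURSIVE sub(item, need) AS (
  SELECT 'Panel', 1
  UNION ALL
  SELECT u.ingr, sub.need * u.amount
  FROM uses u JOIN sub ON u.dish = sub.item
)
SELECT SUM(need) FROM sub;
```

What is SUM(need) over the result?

454

Base: (Panel, need=1).
Iteration 1: components of {Panel} -> Base = 1*3 = 3.
Iteration 2: components of {Base} -> Hub = 3*5 = 15, Shaft = 3*5 = 15.
Iteration 3: components of {Hub,Shaft} -> Clip = 15*2 = 30, Cover = 15*3 = 45.
Iteration 4: components of {Clip,Cover} -> Bracket = 45*5 = 225, Housing = 30*4 = 120.
Iteration 5: no further components; recursion stops.
SUM(need) = 1 + 3 + 15 + 15 + 45 + 30 + 225 + 120 = 454.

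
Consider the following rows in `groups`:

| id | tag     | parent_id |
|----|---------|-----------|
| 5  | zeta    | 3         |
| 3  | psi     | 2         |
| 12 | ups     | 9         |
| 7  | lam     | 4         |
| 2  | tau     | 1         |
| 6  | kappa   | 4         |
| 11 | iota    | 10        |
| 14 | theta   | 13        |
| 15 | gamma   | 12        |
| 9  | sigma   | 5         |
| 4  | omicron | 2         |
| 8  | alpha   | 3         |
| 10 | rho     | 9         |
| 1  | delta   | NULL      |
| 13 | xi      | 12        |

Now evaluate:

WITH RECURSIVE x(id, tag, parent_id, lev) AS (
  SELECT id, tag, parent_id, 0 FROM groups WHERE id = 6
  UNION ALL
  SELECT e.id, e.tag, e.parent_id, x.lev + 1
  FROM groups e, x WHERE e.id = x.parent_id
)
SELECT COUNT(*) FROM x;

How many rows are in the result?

Base: id=6 (kappa), parent_id=4, lev 0.
Iteration 1: join on id=4 -> omicron (id 4, parent_id=2, lev 1).
Iteration 2: join on id=2 -> tau (id 2, parent_id=1, lev 2).
Iteration 3: join on id=1 -> delta (id 1, parent_id=NULL, lev 3).
Iteration 4: parent_id is NULL; no match; recursion stops.
Total rows emitted: 4.

4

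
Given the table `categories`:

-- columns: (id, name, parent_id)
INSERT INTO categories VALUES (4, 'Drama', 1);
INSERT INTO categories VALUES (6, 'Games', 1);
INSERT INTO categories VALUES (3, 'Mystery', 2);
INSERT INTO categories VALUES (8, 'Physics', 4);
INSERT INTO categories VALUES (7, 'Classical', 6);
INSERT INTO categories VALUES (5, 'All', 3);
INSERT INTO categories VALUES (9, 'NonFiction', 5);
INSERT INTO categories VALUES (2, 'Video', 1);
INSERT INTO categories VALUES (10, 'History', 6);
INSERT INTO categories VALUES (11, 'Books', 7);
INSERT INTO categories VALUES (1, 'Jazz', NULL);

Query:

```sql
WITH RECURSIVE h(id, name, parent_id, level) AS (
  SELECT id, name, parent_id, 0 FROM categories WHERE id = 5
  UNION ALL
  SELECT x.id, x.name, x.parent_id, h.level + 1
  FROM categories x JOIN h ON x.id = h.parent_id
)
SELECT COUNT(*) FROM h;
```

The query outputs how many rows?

4

Base: id=5 (All), parent_id=3, level 0.
Iteration 1: join on id=3 -> Mystery (id 3, parent_id=2, level 1).
Iteration 2: join on id=2 -> Video (id 2, parent_id=1, level 2).
Iteration 3: join on id=1 -> Jazz (id 1, parent_id=NULL, level 3).
Iteration 4: parent_id is NULL; no match; recursion stops.
Total rows emitted: 4.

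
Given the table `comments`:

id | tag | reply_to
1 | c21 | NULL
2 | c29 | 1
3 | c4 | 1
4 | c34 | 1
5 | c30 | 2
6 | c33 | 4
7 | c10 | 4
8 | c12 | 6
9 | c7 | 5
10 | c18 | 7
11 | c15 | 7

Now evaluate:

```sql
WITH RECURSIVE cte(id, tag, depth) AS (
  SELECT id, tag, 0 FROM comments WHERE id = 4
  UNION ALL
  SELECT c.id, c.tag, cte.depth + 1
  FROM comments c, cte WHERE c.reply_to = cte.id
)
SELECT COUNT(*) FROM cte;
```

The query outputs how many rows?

Base: id=4 (c34) at depth 0.
Iteration 1: rows with reply_to in {4} -> c33 (id 6, depth 1), c10 (id 7, depth 1).
Iteration 2: rows with reply_to in {6,7} -> c12 (id 8, depth 2), c18 (id 10, depth 2), c15 (id 11, depth 2).
Iteration 3: no rows with reply_to in {8,10,11}; recursion stops.
Total rows emitted: 6.

6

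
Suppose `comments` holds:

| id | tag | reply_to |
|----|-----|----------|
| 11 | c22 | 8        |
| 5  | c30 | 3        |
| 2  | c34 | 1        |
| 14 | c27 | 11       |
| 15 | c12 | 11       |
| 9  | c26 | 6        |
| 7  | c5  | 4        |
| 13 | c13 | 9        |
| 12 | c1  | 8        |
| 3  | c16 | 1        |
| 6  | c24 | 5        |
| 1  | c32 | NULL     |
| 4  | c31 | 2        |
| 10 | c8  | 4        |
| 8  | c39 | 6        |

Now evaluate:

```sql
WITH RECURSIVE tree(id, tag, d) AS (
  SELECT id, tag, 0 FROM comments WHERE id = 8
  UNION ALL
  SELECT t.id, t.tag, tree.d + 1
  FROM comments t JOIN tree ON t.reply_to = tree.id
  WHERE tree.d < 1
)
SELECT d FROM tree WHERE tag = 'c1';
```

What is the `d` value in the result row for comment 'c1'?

Base: id=8 (c39) at d 0.
Iteration 1: rows with reply_to in {8} -> c22 (id 11, d 1), c1 (id 12, d 1).
Iteration 2: d < 1 fails for all current rows; recursion stops.

1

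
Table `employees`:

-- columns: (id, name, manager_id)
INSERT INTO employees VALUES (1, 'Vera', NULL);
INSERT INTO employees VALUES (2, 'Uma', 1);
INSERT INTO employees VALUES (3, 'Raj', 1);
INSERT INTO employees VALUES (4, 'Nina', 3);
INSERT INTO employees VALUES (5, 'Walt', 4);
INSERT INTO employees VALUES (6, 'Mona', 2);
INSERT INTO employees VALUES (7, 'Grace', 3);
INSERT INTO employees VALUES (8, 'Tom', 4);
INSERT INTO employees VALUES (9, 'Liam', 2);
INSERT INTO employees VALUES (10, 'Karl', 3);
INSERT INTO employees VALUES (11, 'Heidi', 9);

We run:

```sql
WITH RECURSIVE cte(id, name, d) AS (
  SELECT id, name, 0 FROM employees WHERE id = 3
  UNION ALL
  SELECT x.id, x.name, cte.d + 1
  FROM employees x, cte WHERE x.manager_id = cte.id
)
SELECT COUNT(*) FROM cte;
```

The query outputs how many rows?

6

Base: id=3 (Raj) at d 0.
Iteration 1: rows with manager_id in {3} -> Nina (id 4, d 1), Grace (id 7, d 1), Karl (id 10, d 1).
Iteration 2: rows with manager_id in {4,7,10} -> Walt (id 5, d 2), Tom (id 8, d 2).
Iteration 3: no rows with manager_id in {5,8}; recursion stops.
Total rows emitted: 6.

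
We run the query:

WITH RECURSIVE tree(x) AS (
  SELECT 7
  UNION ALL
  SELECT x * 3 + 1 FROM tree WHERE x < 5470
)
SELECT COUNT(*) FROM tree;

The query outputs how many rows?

8

Base: x=7.
Iteration 1: 7 < 5470 holds -> x = 7 * 3 + 1 = 22.
Iteration 2: 22 < 5470 holds -> x = 22 * 3 + 1 = 67.
Iteration 3: 67 < 5470 holds -> x = 67 * 3 + 1 = 202.
Iteration 4: 202 < 5470 holds -> x = 202 * 3 + 1 = 607.
Iteration 5: 607 < 5470 holds -> x = 607 * 3 + 1 = 1822.
Iteration 6: 1822 < 5470 holds -> x = 1822 * 3 + 1 = 5467.
Iteration 7: 5467 < 5470 holds -> x = 5467 * 3 + 1 = 16402.
Iteration 8: 16402 < 5470 fails; recursion stops.
Total rows emitted: 8.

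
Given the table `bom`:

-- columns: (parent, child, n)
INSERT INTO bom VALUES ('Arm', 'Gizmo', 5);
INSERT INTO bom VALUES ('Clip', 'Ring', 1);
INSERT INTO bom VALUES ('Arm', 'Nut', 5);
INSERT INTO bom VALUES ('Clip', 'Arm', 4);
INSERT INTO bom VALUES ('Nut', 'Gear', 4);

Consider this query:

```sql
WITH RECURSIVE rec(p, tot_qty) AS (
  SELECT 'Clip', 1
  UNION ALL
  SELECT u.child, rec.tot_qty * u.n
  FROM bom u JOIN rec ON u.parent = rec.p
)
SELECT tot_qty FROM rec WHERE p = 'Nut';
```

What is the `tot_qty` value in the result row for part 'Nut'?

Base: (Clip, tot_qty=1).
Iteration 1: components of {Clip} -> Arm = 1*4 = 4, Ring = 1*1 = 1.
Iteration 2: components of {Arm,Ring} -> Gizmo = 4*5 = 20, Nut = 4*5 = 20.
Iteration 3: components of {Gizmo,Nut} -> Gear = 20*4 = 80.
Iteration 4: no further components; recursion stops.

20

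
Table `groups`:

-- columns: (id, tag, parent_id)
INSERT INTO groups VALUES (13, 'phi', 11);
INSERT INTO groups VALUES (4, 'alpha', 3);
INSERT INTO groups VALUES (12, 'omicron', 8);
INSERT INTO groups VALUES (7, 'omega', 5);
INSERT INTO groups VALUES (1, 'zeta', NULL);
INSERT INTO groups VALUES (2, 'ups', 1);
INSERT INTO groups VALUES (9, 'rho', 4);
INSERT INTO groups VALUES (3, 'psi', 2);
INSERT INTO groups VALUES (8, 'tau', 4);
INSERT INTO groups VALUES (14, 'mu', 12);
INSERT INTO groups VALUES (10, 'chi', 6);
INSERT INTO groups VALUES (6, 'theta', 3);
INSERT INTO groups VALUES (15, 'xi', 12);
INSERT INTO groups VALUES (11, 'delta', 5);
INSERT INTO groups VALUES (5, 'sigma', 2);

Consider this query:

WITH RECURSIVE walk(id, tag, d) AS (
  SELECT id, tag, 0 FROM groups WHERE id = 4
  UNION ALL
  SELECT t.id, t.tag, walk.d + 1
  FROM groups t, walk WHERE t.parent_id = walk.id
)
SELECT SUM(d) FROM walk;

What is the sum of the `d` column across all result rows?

10

Base: id=4 (alpha) at d 0.
Iteration 1: rows with parent_id in {4} -> tau (id 8, d 1), rho (id 9, d 1).
Iteration 2: rows with parent_id in {8,9} -> omicron (id 12, d 2).
Iteration 3: rows with parent_id in {12} -> mu (id 14, d 3), xi (id 15, d 3).
Iteration 4: no rows with parent_id in {14,15}; recursion stops.
SUM(d) = 0 + 1 + 1 + 2 + 3 + 3 = 10.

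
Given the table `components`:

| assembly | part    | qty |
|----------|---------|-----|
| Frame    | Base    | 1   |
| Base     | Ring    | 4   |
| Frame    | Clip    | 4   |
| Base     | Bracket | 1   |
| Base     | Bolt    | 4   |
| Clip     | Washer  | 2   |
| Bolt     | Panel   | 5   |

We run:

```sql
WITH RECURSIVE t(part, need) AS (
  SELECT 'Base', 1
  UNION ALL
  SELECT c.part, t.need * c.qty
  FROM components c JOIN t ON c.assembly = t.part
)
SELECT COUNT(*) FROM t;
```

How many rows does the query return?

5

Base: (Base, need=1).
Iteration 1: components of {Base} -> Bolt = 1*4 = 4, Bracket = 1*1 = 1, Ring = 1*4 = 4.
Iteration 2: components of {Bolt,Bracket,Ring} -> Panel = 4*5 = 20.
Iteration 3: no further components; recursion stops.
Total rows emitted: 5.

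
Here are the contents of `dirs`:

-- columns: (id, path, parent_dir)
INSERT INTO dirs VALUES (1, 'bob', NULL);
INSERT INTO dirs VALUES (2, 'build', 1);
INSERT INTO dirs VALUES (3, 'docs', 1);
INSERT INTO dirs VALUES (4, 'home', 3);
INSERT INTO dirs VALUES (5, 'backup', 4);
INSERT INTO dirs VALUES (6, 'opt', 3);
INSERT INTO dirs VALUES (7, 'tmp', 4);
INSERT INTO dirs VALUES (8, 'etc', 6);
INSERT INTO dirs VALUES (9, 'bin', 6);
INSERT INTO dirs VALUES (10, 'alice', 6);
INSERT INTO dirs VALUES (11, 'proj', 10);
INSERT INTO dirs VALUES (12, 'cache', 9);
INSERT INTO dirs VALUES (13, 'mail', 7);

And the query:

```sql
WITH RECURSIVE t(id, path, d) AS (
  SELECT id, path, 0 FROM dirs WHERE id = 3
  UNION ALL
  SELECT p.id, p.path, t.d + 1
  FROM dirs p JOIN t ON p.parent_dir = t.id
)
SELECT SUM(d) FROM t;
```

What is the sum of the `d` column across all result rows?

Base: id=3 (docs) at d 0.
Iteration 1: rows with parent_dir in {3} -> home (id 4, d 1), opt (id 6, d 1).
Iteration 2: rows with parent_dir in {4,6} -> backup (id 5, d 2), tmp (id 7, d 2), etc (id 8, d 2), bin (id 9, d 2), alice (id 10, d 2).
Iteration 3: rows with parent_dir in {5,7,8,9,10} -> proj (id 11, d 3), cache (id 12, d 3), mail (id 13, d 3).
Iteration 4: no rows with parent_dir in {11,12,13}; recursion stops.
SUM(d) = 0 + 1 + 1 + 2 + 2 + 2 + 2 + 2 + 3 + 3 + 3 = 21.

21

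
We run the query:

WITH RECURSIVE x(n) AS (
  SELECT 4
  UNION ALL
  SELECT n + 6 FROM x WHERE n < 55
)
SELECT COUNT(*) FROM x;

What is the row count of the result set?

Base: n=4.
Iteration 1: 4 < 55 holds -> n = 4 + 6 = 10.
Iteration 2: 10 < 55 holds -> n = 10 + 6 = 16.
Iteration 3: 16 < 55 holds -> n = 16 + 6 = 22.
Iteration 4: 22 < 55 holds -> n = 22 + 6 = 28.
Iteration 5: 28 < 55 holds -> n = 28 + 6 = 34.
Iteration 6: 34 < 55 holds -> n = 34 + 6 = 40.
Iteration 7: 40 < 55 holds -> n = 40 + 6 = 46.
Iteration 8: 46 < 55 holds -> n = 46 + 6 = 52.
Iteration 9: 52 < 55 holds -> n = 52 + 6 = 58.
Iteration 10: 58 < 55 fails; recursion stops.
Total rows emitted: 10.

10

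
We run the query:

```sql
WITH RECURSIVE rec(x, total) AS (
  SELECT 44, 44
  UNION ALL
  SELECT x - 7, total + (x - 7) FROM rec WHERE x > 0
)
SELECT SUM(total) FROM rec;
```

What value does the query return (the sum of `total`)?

Base: x=44, total=44.
Iteration 1: 44 > 0 holds -> x = 44 - 7 = 37, total = 44 + 37 = 81.
Iteration 2: 37 > 0 holds -> x = 37 - 7 = 30, total = 81 + 30 = 111.
Iteration 3: 30 > 0 holds -> x = 30 - 7 = 23, total = 111 + 23 = 134.
Iteration 4: 23 > 0 holds -> x = 23 - 7 = 16, total = 134 + 16 = 150.
Iteration 5: 16 > 0 holds -> x = 16 - 7 = 9, total = 150 + 9 = 159.
Iteration 6: 9 > 0 holds -> x = 9 - 7 = 2, total = 159 + 2 = 161.
Iteration 7: 2 > 0 holds -> x = 2 - 7 = -5, total = 161 + -5 = 156.
Iteration 8: -5 > 0 fails; recursion stops.
SUM(total) = 44 + 81 + 111 + 134 + 150 + 159 + 161 + 156 = 996.

996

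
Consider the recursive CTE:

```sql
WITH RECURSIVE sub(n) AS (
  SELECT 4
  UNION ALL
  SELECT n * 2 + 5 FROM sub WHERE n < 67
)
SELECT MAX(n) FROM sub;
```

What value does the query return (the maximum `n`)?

Base: n=4.
Iteration 1: 4 < 67 holds -> n = 4 * 2 + 5 = 13.
Iteration 2: 13 < 67 holds -> n = 13 * 2 + 5 = 31.
Iteration 3: 31 < 67 holds -> n = 31 * 2 + 5 = 67.
Iteration 4: 67 < 67 fails; recursion stops.
n values: 4, 13, 31, 67; the maximum is 67.

67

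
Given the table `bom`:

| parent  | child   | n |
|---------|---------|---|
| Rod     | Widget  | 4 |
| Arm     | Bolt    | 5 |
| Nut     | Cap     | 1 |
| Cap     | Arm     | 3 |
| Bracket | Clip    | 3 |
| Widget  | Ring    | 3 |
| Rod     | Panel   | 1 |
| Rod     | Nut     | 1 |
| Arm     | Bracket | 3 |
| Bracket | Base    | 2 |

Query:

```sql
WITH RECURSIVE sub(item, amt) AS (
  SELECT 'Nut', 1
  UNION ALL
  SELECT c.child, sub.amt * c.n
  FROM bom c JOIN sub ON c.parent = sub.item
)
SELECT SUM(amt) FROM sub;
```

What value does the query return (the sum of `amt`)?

Base: (Nut, amt=1).
Iteration 1: components of {Nut} -> Cap = 1*1 = 1.
Iteration 2: components of {Cap} -> Arm = 1*3 = 3.
Iteration 3: components of {Arm} -> Bolt = 3*5 = 15, Bracket = 3*3 = 9.
Iteration 4: components of {Bolt,Bracket} -> Base = 9*2 = 18, Clip = 9*3 = 27.
Iteration 5: no further components; recursion stops.
SUM(amt) = 1 + 1 + 3 + 9 + 15 + 18 + 27 = 74.

74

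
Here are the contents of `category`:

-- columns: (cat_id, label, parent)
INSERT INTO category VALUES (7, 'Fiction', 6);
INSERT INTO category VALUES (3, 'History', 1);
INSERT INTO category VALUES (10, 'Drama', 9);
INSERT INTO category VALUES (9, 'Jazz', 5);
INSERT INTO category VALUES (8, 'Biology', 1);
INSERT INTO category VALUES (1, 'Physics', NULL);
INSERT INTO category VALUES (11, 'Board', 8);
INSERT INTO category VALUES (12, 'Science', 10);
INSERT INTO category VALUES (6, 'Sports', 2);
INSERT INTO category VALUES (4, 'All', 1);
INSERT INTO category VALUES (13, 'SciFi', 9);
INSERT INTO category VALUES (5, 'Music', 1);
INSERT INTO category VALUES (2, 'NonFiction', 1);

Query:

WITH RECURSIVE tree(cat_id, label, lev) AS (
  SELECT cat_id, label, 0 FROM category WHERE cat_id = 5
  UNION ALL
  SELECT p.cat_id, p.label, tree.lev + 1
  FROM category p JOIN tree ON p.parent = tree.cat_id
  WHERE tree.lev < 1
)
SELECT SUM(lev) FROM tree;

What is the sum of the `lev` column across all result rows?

Base: cat_id=5 (Music) at lev 0.
Iteration 1: rows with parent in {5} -> Jazz (id 9, lev 1).
Iteration 2: lev < 1 fails for all current rows; recursion stops.
SUM(lev) = 0 + 1 = 1.

1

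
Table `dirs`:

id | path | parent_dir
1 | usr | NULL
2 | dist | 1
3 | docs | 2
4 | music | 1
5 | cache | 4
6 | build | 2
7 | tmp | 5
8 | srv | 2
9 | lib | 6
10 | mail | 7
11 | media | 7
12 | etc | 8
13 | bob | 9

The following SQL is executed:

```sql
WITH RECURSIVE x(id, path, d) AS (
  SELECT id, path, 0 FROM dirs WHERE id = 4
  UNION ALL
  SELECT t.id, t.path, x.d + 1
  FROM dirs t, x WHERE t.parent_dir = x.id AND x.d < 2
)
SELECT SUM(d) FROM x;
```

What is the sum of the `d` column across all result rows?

Base: id=4 (music) at d 0.
Iteration 1: rows with parent_dir in {4} -> cache (id 5, d 1).
Iteration 2: rows with parent_dir in {5} -> tmp (id 7, d 2).
Iteration 3: d < 2 fails for all current rows; recursion stops.
SUM(d) = 0 + 1 + 2 = 3.

3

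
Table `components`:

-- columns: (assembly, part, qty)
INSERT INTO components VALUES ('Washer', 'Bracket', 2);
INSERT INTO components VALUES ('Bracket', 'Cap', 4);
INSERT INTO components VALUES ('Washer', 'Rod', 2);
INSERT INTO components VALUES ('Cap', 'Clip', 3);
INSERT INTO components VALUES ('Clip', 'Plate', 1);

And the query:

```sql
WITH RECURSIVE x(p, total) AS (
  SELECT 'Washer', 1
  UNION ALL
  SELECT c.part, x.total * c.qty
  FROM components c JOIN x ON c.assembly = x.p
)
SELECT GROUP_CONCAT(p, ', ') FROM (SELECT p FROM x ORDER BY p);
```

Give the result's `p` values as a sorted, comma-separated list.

Base: (Washer, total=1).
Iteration 1: components of {Washer} -> Bracket = 1*2 = 2, Rod = 1*2 = 2.
Iteration 2: components of {Bracket,Rod} -> Cap = 2*4 = 8.
Iteration 3: components of {Cap} -> Clip = 8*3 = 24.
Iteration 4: components of {Clip} -> Plate = 24*1 = 24.
Iteration 5: no further components; recursion stops.

Bracket, Cap, Clip, Plate, Rod, Washer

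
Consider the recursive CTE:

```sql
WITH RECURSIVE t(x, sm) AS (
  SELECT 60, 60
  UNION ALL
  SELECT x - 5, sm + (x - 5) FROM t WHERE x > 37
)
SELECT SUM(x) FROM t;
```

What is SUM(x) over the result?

285

Base: x=60, sm=60.
Iteration 1: 60 > 37 holds -> x = 60 - 5 = 55, sm = 60 + 55 = 115.
Iteration 2: 55 > 37 holds -> x = 55 - 5 = 50, sm = 115 + 50 = 165.
Iteration 3: 50 > 37 holds -> x = 50 - 5 = 45, sm = 165 + 45 = 210.
Iteration 4: 45 > 37 holds -> x = 45 - 5 = 40, sm = 210 + 40 = 250.
Iteration 5: 40 > 37 holds -> x = 40 - 5 = 35, sm = 250 + 35 = 285.
Iteration 6: 35 > 37 fails; recursion stops.
SUM(x) = 60 + 55 + 50 + 45 + 40 + 35 = 285.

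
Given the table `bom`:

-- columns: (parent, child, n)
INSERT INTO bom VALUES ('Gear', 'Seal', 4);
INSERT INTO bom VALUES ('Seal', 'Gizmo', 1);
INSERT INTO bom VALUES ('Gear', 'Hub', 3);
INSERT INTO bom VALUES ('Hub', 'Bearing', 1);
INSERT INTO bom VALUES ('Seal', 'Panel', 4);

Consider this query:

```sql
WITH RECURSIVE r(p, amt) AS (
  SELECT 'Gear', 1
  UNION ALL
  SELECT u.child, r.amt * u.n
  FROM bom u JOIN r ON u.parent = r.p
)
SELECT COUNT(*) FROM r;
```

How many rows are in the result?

Base: (Gear, amt=1).
Iteration 1: components of {Gear} -> Hub = 1*3 = 3, Seal = 1*4 = 4.
Iteration 2: components of {Hub,Seal} -> Bearing = 3*1 = 3, Gizmo = 4*1 = 4, Panel = 4*4 = 16.
Iteration 3: no further components; recursion stops.
Total rows emitted: 6.

6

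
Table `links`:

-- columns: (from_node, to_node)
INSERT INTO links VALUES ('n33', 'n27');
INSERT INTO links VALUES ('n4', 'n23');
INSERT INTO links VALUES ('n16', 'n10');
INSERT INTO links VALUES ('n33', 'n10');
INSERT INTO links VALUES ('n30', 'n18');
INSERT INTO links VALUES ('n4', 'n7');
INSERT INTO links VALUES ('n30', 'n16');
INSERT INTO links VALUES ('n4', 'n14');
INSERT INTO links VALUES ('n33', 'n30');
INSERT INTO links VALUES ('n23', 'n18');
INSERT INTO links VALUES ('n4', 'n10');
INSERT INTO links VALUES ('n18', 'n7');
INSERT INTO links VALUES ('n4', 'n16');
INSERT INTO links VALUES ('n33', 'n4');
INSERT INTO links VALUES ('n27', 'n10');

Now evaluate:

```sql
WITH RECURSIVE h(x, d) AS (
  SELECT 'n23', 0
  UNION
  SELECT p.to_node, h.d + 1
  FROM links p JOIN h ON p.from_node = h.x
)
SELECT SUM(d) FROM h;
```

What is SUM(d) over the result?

Base: (n23, d=0).
Iteration 1: edges from {n23} -> (n18, d=1).
Iteration 2: edges from {n18} -> (n7, d=2).
Iteration 3: no outgoing edges from {n7}; recursion stops.
SUM(d) = 0 + 1 + 2 = 3.

3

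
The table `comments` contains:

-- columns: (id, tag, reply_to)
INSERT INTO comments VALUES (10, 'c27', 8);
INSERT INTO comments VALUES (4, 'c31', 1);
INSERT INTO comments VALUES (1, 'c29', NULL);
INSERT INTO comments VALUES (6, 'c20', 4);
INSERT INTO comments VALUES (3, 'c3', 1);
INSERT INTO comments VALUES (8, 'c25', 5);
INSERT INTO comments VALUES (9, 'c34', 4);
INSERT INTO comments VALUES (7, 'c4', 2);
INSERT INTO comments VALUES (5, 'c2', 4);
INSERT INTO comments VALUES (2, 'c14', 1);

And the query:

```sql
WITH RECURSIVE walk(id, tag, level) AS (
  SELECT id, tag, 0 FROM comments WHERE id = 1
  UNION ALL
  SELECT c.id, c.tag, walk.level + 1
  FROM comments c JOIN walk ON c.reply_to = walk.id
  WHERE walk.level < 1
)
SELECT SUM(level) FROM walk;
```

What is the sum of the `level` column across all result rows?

Base: id=1 (c29) at level 0.
Iteration 1: rows with reply_to in {1} -> c14 (id 2, level 1), c3 (id 3, level 1), c31 (id 4, level 1).
Iteration 2: level < 1 fails for all current rows; recursion stops.
SUM(level) = 0 + 1 + 1 + 1 = 3.

3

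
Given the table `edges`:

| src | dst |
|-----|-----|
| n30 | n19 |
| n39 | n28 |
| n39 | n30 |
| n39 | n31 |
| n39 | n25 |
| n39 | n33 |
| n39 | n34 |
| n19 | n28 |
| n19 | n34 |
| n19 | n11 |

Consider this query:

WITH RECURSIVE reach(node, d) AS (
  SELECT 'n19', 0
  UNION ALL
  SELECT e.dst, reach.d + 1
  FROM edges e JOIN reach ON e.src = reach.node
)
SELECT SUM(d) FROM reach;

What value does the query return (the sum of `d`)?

Base: (n19, d=0).
Iteration 1: edges from {n19} -> (n11, d=1), (n28, d=1), (n34, d=1).
Iteration 2: no outgoing edges from {n11,n28,n34}; recursion stops.
SUM(d) = 0 + 1 + 1 + 1 = 3.

3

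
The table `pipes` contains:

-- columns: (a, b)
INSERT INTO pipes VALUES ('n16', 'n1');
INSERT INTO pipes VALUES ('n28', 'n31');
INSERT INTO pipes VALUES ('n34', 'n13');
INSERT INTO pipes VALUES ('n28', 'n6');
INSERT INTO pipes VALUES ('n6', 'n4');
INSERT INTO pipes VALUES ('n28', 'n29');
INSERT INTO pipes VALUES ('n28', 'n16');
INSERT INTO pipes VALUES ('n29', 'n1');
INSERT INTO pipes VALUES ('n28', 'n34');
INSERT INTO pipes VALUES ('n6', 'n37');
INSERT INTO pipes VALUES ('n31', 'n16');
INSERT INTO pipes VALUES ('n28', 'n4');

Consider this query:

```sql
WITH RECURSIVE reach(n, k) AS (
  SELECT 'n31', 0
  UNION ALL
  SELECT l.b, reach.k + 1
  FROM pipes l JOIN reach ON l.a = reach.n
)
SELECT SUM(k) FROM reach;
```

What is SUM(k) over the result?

Base: (n31, k=0).
Iteration 1: edges from {n31} -> (n16, k=1).
Iteration 2: edges from {n16} -> (n1, k=2).
Iteration 3: no outgoing edges from {n1}; recursion stops.
SUM(k) = 0 + 1 + 2 = 3.

3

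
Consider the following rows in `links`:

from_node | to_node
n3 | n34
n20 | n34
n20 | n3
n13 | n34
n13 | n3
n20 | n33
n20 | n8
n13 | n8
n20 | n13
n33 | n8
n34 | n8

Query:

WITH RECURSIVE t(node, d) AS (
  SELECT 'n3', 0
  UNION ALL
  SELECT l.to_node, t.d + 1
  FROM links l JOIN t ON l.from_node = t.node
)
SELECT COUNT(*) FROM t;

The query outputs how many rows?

3

Base: (n3, d=0).
Iteration 1: edges from {n3} -> (n34, d=1).
Iteration 2: edges from {n34} -> (n8, d=2).
Iteration 3: no outgoing edges from {n8}; recursion stops.
Total rows emitted: 3.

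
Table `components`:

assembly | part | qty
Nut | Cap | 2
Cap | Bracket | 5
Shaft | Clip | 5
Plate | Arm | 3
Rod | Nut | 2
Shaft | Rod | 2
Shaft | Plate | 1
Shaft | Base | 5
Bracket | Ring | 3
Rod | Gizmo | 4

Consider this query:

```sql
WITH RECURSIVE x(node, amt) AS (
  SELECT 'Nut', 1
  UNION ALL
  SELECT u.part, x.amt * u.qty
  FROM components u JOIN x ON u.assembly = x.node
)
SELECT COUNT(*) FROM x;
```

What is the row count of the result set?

4

Base: (Nut, amt=1).
Iteration 1: components of {Nut} -> Cap = 1*2 = 2.
Iteration 2: components of {Cap} -> Bracket = 2*5 = 10.
Iteration 3: components of {Bracket} -> Ring = 10*3 = 30.
Iteration 4: no further components; recursion stops.
Total rows emitted: 4.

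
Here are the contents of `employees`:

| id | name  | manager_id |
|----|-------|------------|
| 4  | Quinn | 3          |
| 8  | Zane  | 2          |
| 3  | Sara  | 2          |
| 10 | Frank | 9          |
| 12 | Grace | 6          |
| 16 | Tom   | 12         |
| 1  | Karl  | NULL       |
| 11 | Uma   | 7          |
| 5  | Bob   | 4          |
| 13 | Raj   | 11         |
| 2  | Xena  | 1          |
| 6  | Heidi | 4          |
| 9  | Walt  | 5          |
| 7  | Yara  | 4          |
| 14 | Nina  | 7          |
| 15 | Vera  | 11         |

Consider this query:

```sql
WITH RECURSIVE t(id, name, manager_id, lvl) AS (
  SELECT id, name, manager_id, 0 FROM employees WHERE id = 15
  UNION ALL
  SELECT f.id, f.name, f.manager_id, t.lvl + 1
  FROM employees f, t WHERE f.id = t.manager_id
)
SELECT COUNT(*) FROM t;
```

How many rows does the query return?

7

Base: id=15 (Vera), manager_id=11, lvl 0.
Iteration 1: join on id=11 -> Uma (id 11, manager_id=7, lvl 1).
Iteration 2: join on id=7 -> Yara (id 7, manager_id=4, lvl 2).
Iteration 3: join on id=4 -> Quinn (id 4, manager_id=3, lvl 3).
Iteration 4: join on id=3 -> Sara (id 3, manager_id=2, lvl 4).
Iteration 5: join on id=2 -> Xena (id 2, manager_id=1, lvl 5).
Iteration 6: join on id=1 -> Karl (id 1, manager_id=NULL, lvl 6).
Iteration 7: manager_id is NULL; no match; recursion stops.
Total rows emitted: 7.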